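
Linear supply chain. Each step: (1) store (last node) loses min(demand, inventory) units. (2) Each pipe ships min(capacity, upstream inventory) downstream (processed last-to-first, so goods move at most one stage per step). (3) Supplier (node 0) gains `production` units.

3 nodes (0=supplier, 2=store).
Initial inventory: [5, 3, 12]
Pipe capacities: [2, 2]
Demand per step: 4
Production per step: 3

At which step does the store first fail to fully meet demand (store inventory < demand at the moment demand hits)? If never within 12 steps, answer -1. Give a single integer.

Step 1: demand=4,sold=4 ship[1->2]=2 ship[0->1]=2 prod=3 -> [6 3 10]
Step 2: demand=4,sold=4 ship[1->2]=2 ship[0->1]=2 prod=3 -> [7 3 8]
Step 3: demand=4,sold=4 ship[1->2]=2 ship[0->1]=2 prod=3 -> [8 3 6]
Step 4: demand=4,sold=4 ship[1->2]=2 ship[0->1]=2 prod=3 -> [9 3 4]
Step 5: demand=4,sold=4 ship[1->2]=2 ship[0->1]=2 prod=3 -> [10 3 2]
Step 6: demand=4,sold=2 ship[1->2]=2 ship[0->1]=2 prod=3 -> [11 3 2]
Step 7: demand=4,sold=2 ship[1->2]=2 ship[0->1]=2 prod=3 -> [12 3 2]
Step 8: demand=4,sold=2 ship[1->2]=2 ship[0->1]=2 prod=3 -> [13 3 2]
Step 9: demand=4,sold=2 ship[1->2]=2 ship[0->1]=2 prod=3 -> [14 3 2]
Step 10: demand=4,sold=2 ship[1->2]=2 ship[0->1]=2 prod=3 -> [15 3 2]
Step 11: demand=4,sold=2 ship[1->2]=2 ship[0->1]=2 prod=3 -> [16 3 2]
Step 12: demand=4,sold=2 ship[1->2]=2 ship[0->1]=2 prod=3 -> [17 3 2]
First stockout at step 6

6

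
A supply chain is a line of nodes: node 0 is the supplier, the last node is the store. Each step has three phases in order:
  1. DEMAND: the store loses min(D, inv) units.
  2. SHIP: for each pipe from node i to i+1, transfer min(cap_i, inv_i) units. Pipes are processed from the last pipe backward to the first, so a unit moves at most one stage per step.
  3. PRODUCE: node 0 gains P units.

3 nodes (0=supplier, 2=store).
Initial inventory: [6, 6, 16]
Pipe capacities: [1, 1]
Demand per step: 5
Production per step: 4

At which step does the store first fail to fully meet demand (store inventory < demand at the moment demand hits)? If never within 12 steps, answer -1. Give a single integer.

Step 1: demand=5,sold=5 ship[1->2]=1 ship[0->1]=1 prod=4 -> [9 6 12]
Step 2: demand=5,sold=5 ship[1->2]=1 ship[0->1]=1 prod=4 -> [12 6 8]
Step 3: demand=5,sold=5 ship[1->2]=1 ship[0->1]=1 prod=4 -> [15 6 4]
Step 4: demand=5,sold=4 ship[1->2]=1 ship[0->1]=1 prod=4 -> [18 6 1]
Step 5: demand=5,sold=1 ship[1->2]=1 ship[0->1]=1 prod=4 -> [21 6 1]
Step 6: demand=5,sold=1 ship[1->2]=1 ship[0->1]=1 prod=4 -> [24 6 1]
Step 7: demand=5,sold=1 ship[1->2]=1 ship[0->1]=1 prod=4 -> [27 6 1]
Step 8: demand=5,sold=1 ship[1->2]=1 ship[0->1]=1 prod=4 -> [30 6 1]
Step 9: demand=5,sold=1 ship[1->2]=1 ship[0->1]=1 prod=4 -> [33 6 1]
Step 10: demand=5,sold=1 ship[1->2]=1 ship[0->1]=1 prod=4 -> [36 6 1]
Step 11: demand=5,sold=1 ship[1->2]=1 ship[0->1]=1 prod=4 -> [39 6 1]
Step 12: demand=5,sold=1 ship[1->2]=1 ship[0->1]=1 prod=4 -> [42 6 1]
First stockout at step 4

4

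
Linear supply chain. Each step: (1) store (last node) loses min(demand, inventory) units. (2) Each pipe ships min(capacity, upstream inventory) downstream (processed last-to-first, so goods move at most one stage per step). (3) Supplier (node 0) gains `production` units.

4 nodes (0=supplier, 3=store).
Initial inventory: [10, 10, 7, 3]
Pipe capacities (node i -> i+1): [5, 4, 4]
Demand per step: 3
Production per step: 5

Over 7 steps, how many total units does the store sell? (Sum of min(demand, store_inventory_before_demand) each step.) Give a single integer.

Step 1: sold=3 (running total=3) -> [10 11 7 4]
Step 2: sold=3 (running total=6) -> [10 12 7 5]
Step 3: sold=3 (running total=9) -> [10 13 7 6]
Step 4: sold=3 (running total=12) -> [10 14 7 7]
Step 5: sold=3 (running total=15) -> [10 15 7 8]
Step 6: sold=3 (running total=18) -> [10 16 7 9]
Step 7: sold=3 (running total=21) -> [10 17 7 10]

Answer: 21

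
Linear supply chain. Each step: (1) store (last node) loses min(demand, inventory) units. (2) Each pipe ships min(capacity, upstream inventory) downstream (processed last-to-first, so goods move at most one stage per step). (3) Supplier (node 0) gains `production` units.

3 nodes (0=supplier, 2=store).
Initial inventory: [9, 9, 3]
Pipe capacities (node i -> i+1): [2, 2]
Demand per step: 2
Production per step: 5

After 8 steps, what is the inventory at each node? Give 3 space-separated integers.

Step 1: demand=2,sold=2 ship[1->2]=2 ship[0->1]=2 prod=5 -> inv=[12 9 3]
Step 2: demand=2,sold=2 ship[1->2]=2 ship[0->1]=2 prod=5 -> inv=[15 9 3]
Step 3: demand=2,sold=2 ship[1->2]=2 ship[0->1]=2 prod=5 -> inv=[18 9 3]
Step 4: demand=2,sold=2 ship[1->2]=2 ship[0->1]=2 prod=5 -> inv=[21 9 3]
Step 5: demand=2,sold=2 ship[1->2]=2 ship[0->1]=2 prod=5 -> inv=[24 9 3]
Step 6: demand=2,sold=2 ship[1->2]=2 ship[0->1]=2 prod=5 -> inv=[27 9 3]
Step 7: demand=2,sold=2 ship[1->2]=2 ship[0->1]=2 prod=5 -> inv=[30 9 3]
Step 8: demand=2,sold=2 ship[1->2]=2 ship[0->1]=2 prod=5 -> inv=[33 9 3]

33 9 3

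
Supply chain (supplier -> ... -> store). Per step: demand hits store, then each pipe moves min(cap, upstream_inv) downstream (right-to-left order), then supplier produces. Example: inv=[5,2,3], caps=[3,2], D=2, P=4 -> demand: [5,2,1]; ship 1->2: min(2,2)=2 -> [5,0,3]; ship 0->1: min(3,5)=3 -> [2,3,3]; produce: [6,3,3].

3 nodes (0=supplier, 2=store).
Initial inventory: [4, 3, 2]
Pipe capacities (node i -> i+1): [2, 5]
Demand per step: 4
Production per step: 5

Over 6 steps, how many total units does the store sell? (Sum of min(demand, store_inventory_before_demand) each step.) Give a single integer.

Step 1: sold=2 (running total=2) -> [7 2 3]
Step 2: sold=3 (running total=5) -> [10 2 2]
Step 3: sold=2 (running total=7) -> [13 2 2]
Step 4: sold=2 (running total=9) -> [16 2 2]
Step 5: sold=2 (running total=11) -> [19 2 2]
Step 6: sold=2 (running total=13) -> [22 2 2]

Answer: 13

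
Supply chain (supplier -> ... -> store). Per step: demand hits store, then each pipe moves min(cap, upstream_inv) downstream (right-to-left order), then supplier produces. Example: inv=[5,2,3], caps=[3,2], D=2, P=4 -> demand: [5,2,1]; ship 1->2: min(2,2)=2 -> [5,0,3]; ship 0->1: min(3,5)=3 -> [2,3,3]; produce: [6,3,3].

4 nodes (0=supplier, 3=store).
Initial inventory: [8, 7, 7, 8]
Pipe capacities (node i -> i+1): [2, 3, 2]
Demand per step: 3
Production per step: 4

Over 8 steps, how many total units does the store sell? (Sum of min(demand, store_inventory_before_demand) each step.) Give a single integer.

Answer: 22

Derivation:
Step 1: sold=3 (running total=3) -> [10 6 8 7]
Step 2: sold=3 (running total=6) -> [12 5 9 6]
Step 3: sold=3 (running total=9) -> [14 4 10 5]
Step 4: sold=3 (running total=12) -> [16 3 11 4]
Step 5: sold=3 (running total=15) -> [18 2 12 3]
Step 6: sold=3 (running total=18) -> [20 2 12 2]
Step 7: sold=2 (running total=20) -> [22 2 12 2]
Step 8: sold=2 (running total=22) -> [24 2 12 2]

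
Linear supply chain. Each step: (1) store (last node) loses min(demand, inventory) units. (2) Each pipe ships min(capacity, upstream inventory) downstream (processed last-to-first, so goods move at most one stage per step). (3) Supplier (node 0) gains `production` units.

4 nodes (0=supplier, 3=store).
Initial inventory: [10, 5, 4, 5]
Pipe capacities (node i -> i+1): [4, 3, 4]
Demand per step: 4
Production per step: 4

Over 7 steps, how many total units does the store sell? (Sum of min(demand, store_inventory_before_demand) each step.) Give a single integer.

Step 1: sold=4 (running total=4) -> [10 6 3 5]
Step 2: sold=4 (running total=8) -> [10 7 3 4]
Step 3: sold=4 (running total=12) -> [10 8 3 3]
Step 4: sold=3 (running total=15) -> [10 9 3 3]
Step 5: sold=3 (running total=18) -> [10 10 3 3]
Step 6: sold=3 (running total=21) -> [10 11 3 3]
Step 7: sold=3 (running total=24) -> [10 12 3 3]

Answer: 24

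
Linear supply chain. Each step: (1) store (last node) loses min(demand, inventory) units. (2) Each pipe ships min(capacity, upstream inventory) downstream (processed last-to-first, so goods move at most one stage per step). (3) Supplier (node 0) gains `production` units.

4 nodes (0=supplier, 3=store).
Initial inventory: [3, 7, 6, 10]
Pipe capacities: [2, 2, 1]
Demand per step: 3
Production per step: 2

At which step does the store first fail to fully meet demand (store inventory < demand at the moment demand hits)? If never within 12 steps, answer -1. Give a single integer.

Step 1: demand=3,sold=3 ship[2->3]=1 ship[1->2]=2 ship[0->1]=2 prod=2 -> [3 7 7 8]
Step 2: demand=3,sold=3 ship[2->3]=1 ship[1->2]=2 ship[0->1]=2 prod=2 -> [3 7 8 6]
Step 3: demand=3,sold=3 ship[2->3]=1 ship[1->2]=2 ship[0->1]=2 prod=2 -> [3 7 9 4]
Step 4: demand=3,sold=3 ship[2->3]=1 ship[1->2]=2 ship[0->1]=2 prod=2 -> [3 7 10 2]
Step 5: demand=3,sold=2 ship[2->3]=1 ship[1->2]=2 ship[0->1]=2 prod=2 -> [3 7 11 1]
Step 6: demand=3,sold=1 ship[2->3]=1 ship[1->2]=2 ship[0->1]=2 prod=2 -> [3 7 12 1]
Step 7: demand=3,sold=1 ship[2->3]=1 ship[1->2]=2 ship[0->1]=2 prod=2 -> [3 7 13 1]
Step 8: demand=3,sold=1 ship[2->3]=1 ship[1->2]=2 ship[0->1]=2 prod=2 -> [3 7 14 1]
Step 9: demand=3,sold=1 ship[2->3]=1 ship[1->2]=2 ship[0->1]=2 prod=2 -> [3 7 15 1]
Step 10: demand=3,sold=1 ship[2->3]=1 ship[1->2]=2 ship[0->1]=2 prod=2 -> [3 7 16 1]
Step 11: demand=3,sold=1 ship[2->3]=1 ship[1->2]=2 ship[0->1]=2 prod=2 -> [3 7 17 1]
Step 12: demand=3,sold=1 ship[2->3]=1 ship[1->2]=2 ship[0->1]=2 prod=2 -> [3 7 18 1]
First stockout at step 5

5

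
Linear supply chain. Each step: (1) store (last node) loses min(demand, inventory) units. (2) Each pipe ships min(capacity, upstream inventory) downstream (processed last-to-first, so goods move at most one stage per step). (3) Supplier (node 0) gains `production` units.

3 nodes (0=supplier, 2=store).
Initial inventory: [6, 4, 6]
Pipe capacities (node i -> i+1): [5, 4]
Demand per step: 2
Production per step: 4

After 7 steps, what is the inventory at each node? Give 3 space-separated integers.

Step 1: demand=2,sold=2 ship[1->2]=4 ship[0->1]=5 prod=4 -> inv=[5 5 8]
Step 2: demand=2,sold=2 ship[1->2]=4 ship[0->1]=5 prod=4 -> inv=[4 6 10]
Step 3: demand=2,sold=2 ship[1->2]=4 ship[0->1]=4 prod=4 -> inv=[4 6 12]
Step 4: demand=2,sold=2 ship[1->2]=4 ship[0->1]=4 prod=4 -> inv=[4 6 14]
Step 5: demand=2,sold=2 ship[1->2]=4 ship[0->1]=4 prod=4 -> inv=[4 6 16]
Step 6: demand=2,sold=2 ship[1->2]=4 ship[0->1]=4 prod=4 -> inv=[4 6 18]
Step 7: demand=2,sold=2 ship[1->2]=4 ship[0->1]=4 prod=4 -> inv=[4 6 20]

4 6 20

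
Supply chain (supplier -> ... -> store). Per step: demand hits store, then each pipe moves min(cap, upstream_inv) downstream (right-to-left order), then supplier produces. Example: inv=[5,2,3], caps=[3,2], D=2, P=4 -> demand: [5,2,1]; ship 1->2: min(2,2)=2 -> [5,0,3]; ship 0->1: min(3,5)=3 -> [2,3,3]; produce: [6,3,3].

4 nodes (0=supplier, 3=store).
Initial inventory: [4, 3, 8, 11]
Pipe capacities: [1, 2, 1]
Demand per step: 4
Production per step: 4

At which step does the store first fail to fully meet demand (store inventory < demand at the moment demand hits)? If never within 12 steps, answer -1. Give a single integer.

Step 1: demand=4,sold=4 ship[2->3]=1 ship[1->2]=2 ship[0->1]=1 prod=4 -> [7 2 9 8]
Step 2: demand=4,sold=4 ship[2->3]=1 ship[1->2]=2 ship[0->1]=1 prod=4 -> [10 1 10 5]
Step 3: demand=4,sold=4 ship[2->3]=1 ship[1->2]=1 ship[0->1]=1 prod=4 -> [13 1 10 2]
Step 4: demand=4,sold=2 ship[2->3]=1 ship[1->2]=1 ship[0->1]=1 prod=4 -> [16 1 10 1]
Step 5: demand=4,sold=1 ship[2->3]=1 ship[1->2]=1 ship[0->1]=1 prod=4 -> [19 1 10 1]
Step 6: demand=4,sold=1 ship[2->3]=1 ship[1->2]=1 ship[0->1]=1 prod=4 -> [22 1 10 1]
Step 7: demand=4,sold=1 ship[2->3]=1 ship[1->2]=1 ship[0->1]=1 prod=4 -> [25 1 10 1]
Step 8: demand=4,sold=1 ship[2->3]=1 ship[1->2]=1 ship[0->1]=1 prod=4 -> [28 1 10 1]
Step 9: demand=4,sold=1 ship[2->3]=1 ship[1->2]=1 ship[0->1]=1 prod=4 -> [31 1 10 1]
Step 10: demand=4,sold=1 ship[2->3]=1 ship[1->2]=1 ship[0->1]=1 prod=4 -> [34 1 10 1]
Step 11: demand=4,sold=1 ship[2->3]=1 ship[1->2]=1 ship[0->1]=1 prod=4 -> [37 1 10 1]
Step 12: demand=4,sold=1 ship[2->3]=1 ship[1->2]=1 ship[0->1]=1 prod=4 -> [40 1 10 1]
First stockout at step 4

4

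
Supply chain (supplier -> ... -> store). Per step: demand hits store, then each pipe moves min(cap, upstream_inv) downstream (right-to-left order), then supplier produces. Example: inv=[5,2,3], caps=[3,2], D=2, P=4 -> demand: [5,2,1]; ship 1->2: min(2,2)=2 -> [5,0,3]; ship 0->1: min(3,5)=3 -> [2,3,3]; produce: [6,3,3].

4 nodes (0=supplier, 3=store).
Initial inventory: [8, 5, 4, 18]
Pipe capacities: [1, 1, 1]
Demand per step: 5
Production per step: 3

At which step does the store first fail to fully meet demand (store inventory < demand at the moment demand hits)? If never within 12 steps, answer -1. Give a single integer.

Step 1: demand=5,sold=5 ship[2->3]=1 ship[1->2]=1 ship[0->1]=1 prod=3 -> [10 5 4 14]
Step 2: demand=5,sold=5 ship[2->3]=1 ship[1->2]=1 ship[0->1]=1 prod=3 -> [12 5 4 10]
Step 3: demand=5,sold=5 ship[2->3]=1 ship[1->2]=1 ship[0->1]=1 prod=3 -> [14 5 4 6]
Step 4: demand=5,sold=5 ship[2->3]=1 ship[1->2]=1 ship[0->1]=1 prod=3 -> [16 5 4 2]
Step 5: demand=5,sold=2 ship[2->3]=1 ship[1->2]=1 ship[0->1]=1 prod=3 -> [18 5 4 1]
Step 6: demand=5,sold=1 ship[2->3]=1 ship[1->2]=1 ship[0->1]=1 prod=3 -> [20 5 4 1]
Step 7: demand=5,sold=1 ship[2->3]=1 ship[1->2]=1 ship[0->1]=1 prod=3 -> [22 5 4 1]
Step 8: demand=5,sold=1 ship[2->3]=1 ship[1->2]=1 ship[0->1]=1 prod=3 -> [24 5 4 1]
Step 9: demand=5,sold=1 ship[2->3]=1 ship[1->2]=1 ship[0->1]=1 prod=3 -> [26 5 4 1]
Step 10: demand=5,sold=1 ship[2->3]=1 ship[1->2]=1 ship[0->1]=1 prod=3 -> [28 5 4 1]
Step 11: demand=5,sold=1 ship[2->3]=1 ship[1->2]=1 ship[0->1]=1 prod=3 -> [30 5 4 1]
Step 12: demand=5,sold=1 ship[2->3]=1 ship[1->2]=1 ship[0->1]=1 prod=3 -> [32 5 4 1]
First stockout at step 5

5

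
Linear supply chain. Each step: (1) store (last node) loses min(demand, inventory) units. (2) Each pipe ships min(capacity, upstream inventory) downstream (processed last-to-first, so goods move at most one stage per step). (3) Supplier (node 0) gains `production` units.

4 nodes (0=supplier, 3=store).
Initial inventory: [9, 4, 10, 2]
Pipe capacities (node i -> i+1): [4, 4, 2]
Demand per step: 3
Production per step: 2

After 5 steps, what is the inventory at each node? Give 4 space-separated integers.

Step 1: demand=3,sold=2 ship[2->3]=2 ship[1->2]=4 ship[0->1]=4 prod=2 -> inv=[7 4 12 2]
Step 2: demand=3,sold=2 ship[2->3]=2 ship[1->2]=4 ship[0->1]=4 prod=2 -> inv=[5 4 14 2]
Step 3: demand=3,sold=2 ship[2->3]=2 ship[1->2]=4 ship[0->1]=4 prod=2 -> inv=[3 4 16 2]
Step 4: demand=3,sold=2 ship[2->3]=2 ship[1->2]=4 ship[0->1]=3 prod=2 -> inv=[2 3 18 2]
Step 5: demand=3,sold=2 ship[2->3]=2 ship[1->2]=3 ship[0->1]=2 prod=2 -> inv=[2 2 19 2]

2 2 19 2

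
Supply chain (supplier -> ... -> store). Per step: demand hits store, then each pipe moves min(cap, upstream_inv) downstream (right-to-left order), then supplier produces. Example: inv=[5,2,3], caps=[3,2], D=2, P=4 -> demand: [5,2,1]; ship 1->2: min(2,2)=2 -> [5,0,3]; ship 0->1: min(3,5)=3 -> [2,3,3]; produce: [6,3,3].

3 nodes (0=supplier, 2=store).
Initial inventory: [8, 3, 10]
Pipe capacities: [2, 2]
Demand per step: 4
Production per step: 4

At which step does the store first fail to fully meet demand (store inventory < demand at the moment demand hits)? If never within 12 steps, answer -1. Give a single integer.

Step 1: demand=4,sold=4 ship[1->2]=2 ship[0->1]=2 prod=4 -> [10 3 8]
Step 2: demand=4,sold=4 ship[1->2]=2 ship[0->1]=2 prod=4 -> [12 3 6]
Step 3: demand=4,sold=4 ship[1->2]=2 ship[0->1]=2 prod=4 -> [14 3 4]
Step 4: demand=4,sold=4 ship[1->2]=2 ship[0->1]=2 prod=4 -> [16 3 2]
Step 5: demand=4,sold=2 ship[1->2]=2 ship[0->1]=2 prod=4 -> [18 3 2]
Step 6: demand=4,sold=2 ship[1->2]=2 ship[0->1]=2 prod=4 -> [20 3 2]
Step 7: demand=4,sold=2 ship[1->2]=2 ship[0->1]=2 prod=4 -> [22 3 2]
Step 8: demand=4,sold=2 ship[1->2]=2 ship[0->1]=2 prod=4 -> [24 3 2]
Step 9: demand=4,sold=2 ship[1->2]=2 ship[0->1]=2 prod=4 -> [26 3 2]
Step 10: demand=4,sold=2 ship[1->2]=2 ship[0->1]=2 prod=4 -> [28 3 2]
Step 11: demand=4,sold=2 ship[1->2]=2 ship[0->1]=2 prod=4 -> [30 3 2]
Step 12: demand=4,sold=2 ship[1->2]=2 ship[0->1]=2 prod=4 -> [32 3 2]
First stockout at step 5

5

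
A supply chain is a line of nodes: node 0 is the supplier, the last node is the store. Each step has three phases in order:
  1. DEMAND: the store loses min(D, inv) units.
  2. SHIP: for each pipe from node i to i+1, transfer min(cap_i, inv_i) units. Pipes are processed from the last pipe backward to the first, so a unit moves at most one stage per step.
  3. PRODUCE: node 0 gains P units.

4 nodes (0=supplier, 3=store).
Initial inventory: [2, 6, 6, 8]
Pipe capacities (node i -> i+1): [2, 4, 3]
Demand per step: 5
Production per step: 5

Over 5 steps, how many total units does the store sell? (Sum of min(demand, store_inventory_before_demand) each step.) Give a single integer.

Answer: 20

Derivation:
Step 1: sold=5 (running total=5) -> [5 4 7 6]
Step 2: sold=5 (running total=10) -> [8 2 8 4]
Step 3: sold=4 (running total=14) -> [11 2 7 3]
Step 4: sold=3 (running total=17) -> [14 2 6 3]
Step 5: sold=3 (running total=20) -> [17 2 5 3]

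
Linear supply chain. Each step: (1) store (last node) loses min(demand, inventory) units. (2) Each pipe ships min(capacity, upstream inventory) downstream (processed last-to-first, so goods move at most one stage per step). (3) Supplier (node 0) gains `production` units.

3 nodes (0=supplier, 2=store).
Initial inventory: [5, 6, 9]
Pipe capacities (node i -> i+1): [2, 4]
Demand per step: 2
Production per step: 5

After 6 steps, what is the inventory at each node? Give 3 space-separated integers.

Step 1: demand=2,sold=2 ship[1->2]=4 ship[0->1]=2 prod=5 -> inv=[8 4 11]
Step 2: demand=2,sold=2 ship[1->2]=4 ship[0->1]=2 prod=5 -> inv=[11 2 13]
Step 3: demand=2,sold=2 ship[1->2]=2 ship[0->1]=2 prod=5 -> inv=[14 2 13]
Step 4: demand=2,sold=2 ship[1->2]=2 ship[0->1]=2 prod=5 -> inv=[17 2 13]
Step 5: demand=2,sold=2 ship[1->2]=2 ship[0->1]=2 prod=5 -> inv=[20 2 13]
Step 6: demand=2,sold=2 ship[1->2]=2 ship[0->1]=2 prod=5 -> inv=[23 2 13]

23 2 13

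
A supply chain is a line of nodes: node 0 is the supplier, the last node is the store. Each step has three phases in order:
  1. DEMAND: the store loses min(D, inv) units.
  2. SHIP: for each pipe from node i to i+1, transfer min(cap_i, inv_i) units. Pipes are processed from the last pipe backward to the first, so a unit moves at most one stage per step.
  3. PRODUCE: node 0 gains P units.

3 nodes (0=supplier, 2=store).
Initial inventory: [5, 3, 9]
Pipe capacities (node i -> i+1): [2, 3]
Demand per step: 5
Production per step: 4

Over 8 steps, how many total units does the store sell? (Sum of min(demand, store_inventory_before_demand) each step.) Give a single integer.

Answer: 24

Derivation:
Step 1: sold=5 (running total=5) -> [7 2 7]
Step 2: sold=5 (running total=10) -> [9 2 4]
Step 3: sold=4 (running total=14) -> [11 2 2]
Step 4: sold=2 (running total=16) -> [13 2 2]
Step 5: sold=2 (running total=18) -> [15 2 2]
Step 6: sold=2 (running total=20) -> [17 2 2]
Step 7: sold=2 (running total=22) -> [19 2 2]
Step 8: sold=2 (running total=24) -> [21 2 2]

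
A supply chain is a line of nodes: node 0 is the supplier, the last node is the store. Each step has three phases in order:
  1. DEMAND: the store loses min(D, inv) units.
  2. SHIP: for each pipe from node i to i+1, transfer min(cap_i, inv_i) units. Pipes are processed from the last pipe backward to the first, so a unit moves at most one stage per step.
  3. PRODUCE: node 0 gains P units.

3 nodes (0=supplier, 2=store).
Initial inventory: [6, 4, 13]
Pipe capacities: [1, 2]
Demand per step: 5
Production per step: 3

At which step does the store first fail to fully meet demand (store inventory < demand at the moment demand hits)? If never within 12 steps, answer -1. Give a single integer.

Step 1: demand=5,sold=5 ship[1->2]=2 ship[0->1]=1 prod=3 -> [8 3 10]
Step 2: demand=5,sold=5 ship[1->2]=2 ship[0->1]=1 prod=3 -> [10 2 7]
Step 3: demand=5,sold=5 ship[1->2]=2 ship[0->1]=1 prod=3 -> [12 1 4]
Step 4: demand=5,sold=4 ship[1->2]=1 ship[0->1]=1 prod=3 -> [14 1 1]
Step 5: demand=5,sold=1 ship[1->2]=1 ship[0->1]=1 prod=3 -> [16 1 1]
Step 6: demand=5,sold=1 ship[1->2]=1 ship[0->1]=1 prod=3 -> [18 1 1]
Step 7: demand=5,sold=1 ship[1->2]=1 ship[0->1]=1 prod=3 -> [20 1 1]
Step 8: demand=5,sold=1 ship[1->2]=1 ship[0->1]=1 prod=3 -> [22 1 1]
Step 9: demand=5,sold=1 ship[1->2]=1 ship[0->1]=1 prod=3 -> [24 1 1]
Step 10: demand=5,sold=1 ship[1->2]=1 ship[0->1]=1 prod=3 -> [26 1 1]
Step 11: demand=5,sold=1 ship[1->2]=1 ship[0->1]=1 prod=3 -> [28 1 1]
Step 12: demand=5,sold=1 ship[1->2]=1 ship[0->1]=1 prod=3 -> [30 1 1]
First stockout at step 4

4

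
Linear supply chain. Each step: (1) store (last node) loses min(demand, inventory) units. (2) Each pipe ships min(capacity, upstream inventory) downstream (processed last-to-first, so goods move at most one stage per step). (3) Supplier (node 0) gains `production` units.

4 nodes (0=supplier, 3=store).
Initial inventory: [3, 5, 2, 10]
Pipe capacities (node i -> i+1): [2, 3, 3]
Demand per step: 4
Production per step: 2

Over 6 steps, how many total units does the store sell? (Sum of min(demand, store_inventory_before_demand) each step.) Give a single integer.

Step 1: sold=4 (running total=4) -> [3 4 3 8]
Step 2: sold=4 (running total=8) -> [3 3 3 7]
Step 3: sold=4 (running total=12) -> [3 2 3 6]
Step 4: sold=4 (running total=16) -> [3 2 2 5]
Step 5: sold=4 (running total=20) -> [3 2 2 3]
Step 6: sold=3 (running total=23) -> [3 2 2 2]

Answer: 23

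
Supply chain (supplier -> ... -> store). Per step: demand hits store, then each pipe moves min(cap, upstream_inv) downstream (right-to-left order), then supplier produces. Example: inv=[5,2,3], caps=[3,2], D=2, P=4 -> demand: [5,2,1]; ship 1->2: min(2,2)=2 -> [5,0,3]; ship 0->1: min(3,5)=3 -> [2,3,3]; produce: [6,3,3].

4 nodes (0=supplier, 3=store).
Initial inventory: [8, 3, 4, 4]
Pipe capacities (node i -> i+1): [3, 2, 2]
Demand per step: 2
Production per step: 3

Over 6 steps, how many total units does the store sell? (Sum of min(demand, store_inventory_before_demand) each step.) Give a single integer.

Step 1: sold=2 (running total=2) -> [8 4 4 4]
Step 2: sold=2 (running total=4) -> [8 5 4 4]
Step 3: sold=2 (running total=6) -> [8 6 4 4]
Step 4: sold=2 (running total=8) -> [8 7 4 4]
Step 5: sold=2 (running total=10) -> [8 8 4 4]
Step 6: sold=2 (running total=12) -> [8 9 4 4]

Answer: 12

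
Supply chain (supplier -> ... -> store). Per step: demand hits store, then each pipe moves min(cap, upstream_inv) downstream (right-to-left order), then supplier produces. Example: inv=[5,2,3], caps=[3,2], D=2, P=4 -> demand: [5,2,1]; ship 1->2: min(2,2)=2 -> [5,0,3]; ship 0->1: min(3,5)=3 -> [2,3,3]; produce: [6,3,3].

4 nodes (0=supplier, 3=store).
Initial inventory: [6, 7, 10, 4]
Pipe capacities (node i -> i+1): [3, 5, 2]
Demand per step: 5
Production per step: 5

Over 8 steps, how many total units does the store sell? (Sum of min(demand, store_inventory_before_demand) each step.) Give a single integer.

Answer: 18

Derivation:
Step 1: sold=4 (running total=4) -> [8 5 13 2]
Step 2: sold=2 (running total=6) -> [10 3 16 2]
Step 3: sold=2 (running total=8) -> [12 3 17 2]
Step 4: sold=2 (running total=10) -> [14 3 18 2]
Step 5: sold=2 (running total=12) -> [16 3 19 2]
Step 6: sold=2 (running total=14) -> [18 3 20 2]
Step 7: sold=2 (running total=16) -> [20 3 21 2]
Step 8: sold=2 (running total=18) -> [22 3 22 2]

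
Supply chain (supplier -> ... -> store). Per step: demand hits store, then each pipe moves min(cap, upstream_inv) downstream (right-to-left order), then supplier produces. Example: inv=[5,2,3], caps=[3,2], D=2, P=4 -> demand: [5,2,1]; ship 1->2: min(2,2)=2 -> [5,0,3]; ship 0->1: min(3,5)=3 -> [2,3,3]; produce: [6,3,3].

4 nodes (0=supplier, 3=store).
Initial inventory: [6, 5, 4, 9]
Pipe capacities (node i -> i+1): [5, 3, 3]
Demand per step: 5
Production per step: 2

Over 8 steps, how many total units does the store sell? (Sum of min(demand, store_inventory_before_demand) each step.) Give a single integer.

Step 1: sold=5 (running total=5) -> [3 7 4 7]
Step 2: sold=5 (running total=10) -> [2 7 4 5]
Step 3: sold=5 (running total=15) -> [2 6 4 3]
Step 4: sold=3 (running total=18) -> [2 5 4 3]
Step 5: sold=3 (running total=21) -> [2 4 4 3]
Step 6: sold=3 (running total=24) -> [2 3 4 3]
Step 7: sold=3 (running total=27) -> [2 2 4 3]
Step 8: sold=3 (running total=30) -> [2 2 3 3]

Answer: 30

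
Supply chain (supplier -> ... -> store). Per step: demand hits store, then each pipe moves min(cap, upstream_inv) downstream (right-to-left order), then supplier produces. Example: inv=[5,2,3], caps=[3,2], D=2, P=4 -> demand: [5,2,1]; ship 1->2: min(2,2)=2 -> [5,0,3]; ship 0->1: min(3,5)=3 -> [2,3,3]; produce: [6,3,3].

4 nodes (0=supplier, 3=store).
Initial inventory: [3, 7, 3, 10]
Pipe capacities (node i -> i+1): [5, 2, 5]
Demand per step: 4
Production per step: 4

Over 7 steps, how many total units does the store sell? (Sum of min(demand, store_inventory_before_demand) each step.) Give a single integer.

Step 1: sold=4 (running total=4) -> [4 8 2 9]
Step 2: sold=4 (running total=8) -> [4 10 2 7]
Step 3: sold=4 (running total=12) -> [4 12 2 5]
Step 4: sold=4 (running total=16) -> [4 14 2 3]
Step 5: sold=3 (running total=19) -> [4 16 2 2]
Step 6: sold=2 (running total=21) -> [4 18 2 2]
Step 7: sold=2 (running total=23) -> [4 20 2 2]

Answer: 23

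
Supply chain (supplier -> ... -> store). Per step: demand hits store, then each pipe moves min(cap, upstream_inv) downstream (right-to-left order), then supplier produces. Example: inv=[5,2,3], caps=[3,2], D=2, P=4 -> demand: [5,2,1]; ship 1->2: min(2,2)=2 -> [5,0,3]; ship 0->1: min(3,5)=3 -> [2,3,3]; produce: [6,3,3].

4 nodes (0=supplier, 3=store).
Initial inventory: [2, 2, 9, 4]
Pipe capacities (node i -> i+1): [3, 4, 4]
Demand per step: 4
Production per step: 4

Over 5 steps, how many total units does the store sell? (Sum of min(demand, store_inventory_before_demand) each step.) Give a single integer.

Step 1: sold=4 (running total=4) -> [4 2 7 4]
Step 2: sold=4 (running total=8) -> [5 3 5 4]
Step 3: sold=4 (running total=12) -> [6 3 4 4]
Step 4: sold=4 (running total=16) -> [7 3 3 4]
Step 5: sold=4 (running total=20) -> [8 3 3 3]

Answer: 20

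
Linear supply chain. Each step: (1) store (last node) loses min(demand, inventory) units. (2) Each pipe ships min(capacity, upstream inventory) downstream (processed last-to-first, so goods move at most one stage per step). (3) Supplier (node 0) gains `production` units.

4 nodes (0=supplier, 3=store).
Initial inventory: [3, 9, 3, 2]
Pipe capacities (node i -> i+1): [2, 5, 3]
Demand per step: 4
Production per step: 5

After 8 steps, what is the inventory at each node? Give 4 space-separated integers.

Step 1: demand=4,sold=2 ship[2->3]=3 ship[1->2]=5 ship[0->1]=2 prod=5 -> inv=[6 6 5 3]
Step 2: demand=4,sold=3 ship[2->3]=3 ship[1->2]=5 ship[0->1]=2 prod=5 -> inv=[9 3 7 3]
Step 3: demand=4,sold=3 ship[2->3]=3 ship[1->2]=3 ship[0->1]=2 prod=5 -> inv=[12 2 7 3]
Step 4: demand=4,sold=3 ship[2->3]=3 ship[1->2]=2 ship[0->1]=2 prod=5 -> inv=[15 2 6 3]
Step 5: demand=4,sold=3 ship[2->3]=3 ship[1->2]=2 ship[0->1]=2 prod=5 -> inv=[18 2 5 3]
Step 6: demand=4,sold=3 ship[2->3]=3 ship[1->2]=2 ship[0->1]=2 prod=5 -> inv=[21 2 4 3]
Step 7: demand=4,sold=3 ship[2->3]=3 ship[1->2]=2 ship[0->1]=2 prod=5 -> inv=[24 2 3 3]
Step 8: demand=4,sold=3 ship[2->3]=3 ship[1->2]=2 ship[0->1]=2 prod=5 -> inv=[27 2 2 3]

27 2 2 3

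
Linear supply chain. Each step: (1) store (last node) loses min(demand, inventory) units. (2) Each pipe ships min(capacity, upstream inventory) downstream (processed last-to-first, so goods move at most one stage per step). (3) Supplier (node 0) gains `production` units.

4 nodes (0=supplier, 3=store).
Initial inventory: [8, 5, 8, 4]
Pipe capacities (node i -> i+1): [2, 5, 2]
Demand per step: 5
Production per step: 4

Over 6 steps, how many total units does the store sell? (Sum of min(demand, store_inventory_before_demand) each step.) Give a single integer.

Answer: 14

Derivation:
Step 1: sold=4 (running total=4) -> [10 2 11 2]
Step 2: sold=2 (running total=6) -> [12 2 11 2]
Step 3: sold=2 (running total=8) -> [14 2 11 2]
Step 4: sold=2 (running total=10) -> [16 2 11 2]
Step 5: sold=2 (running total=12) -> [18 2 11 2]
Step 6: sold=2 (running total=14) -> [20 2 11 2]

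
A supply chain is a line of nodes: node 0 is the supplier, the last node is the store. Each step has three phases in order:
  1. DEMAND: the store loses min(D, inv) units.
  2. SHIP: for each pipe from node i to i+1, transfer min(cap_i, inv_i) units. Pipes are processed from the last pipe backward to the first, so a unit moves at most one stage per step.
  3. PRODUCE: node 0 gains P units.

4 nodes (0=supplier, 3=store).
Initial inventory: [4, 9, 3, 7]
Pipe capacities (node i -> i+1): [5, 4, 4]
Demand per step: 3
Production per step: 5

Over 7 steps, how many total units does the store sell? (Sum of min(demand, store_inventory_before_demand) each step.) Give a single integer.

Step 1: sold=3 (running total=3) -> [5 9 4 7]
Step 2: sold=3 (running total=6) -> [5 10 4 8]
Step 3: sold=3 (running total=9) -> [5 11 4 9]
Step 4: sold=3 (running total=12) -> [5 12 4 10]
Step 5: sold=3 (running total=15) -> [5 13 4 11]
Step 6: sold=3 (running total=18) -> [5 14 4 12]
Step 7: sold=3 (running total=21) -> [5 15 4 13]

Answer: 21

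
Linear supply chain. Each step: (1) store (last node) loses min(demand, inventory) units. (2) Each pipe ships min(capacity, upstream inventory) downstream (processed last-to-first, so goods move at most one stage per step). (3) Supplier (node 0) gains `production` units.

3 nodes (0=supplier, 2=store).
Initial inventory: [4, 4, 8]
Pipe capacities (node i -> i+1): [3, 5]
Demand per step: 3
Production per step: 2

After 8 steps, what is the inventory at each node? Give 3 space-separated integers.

Step 1: demand=3,sold=3 ship[1->2]=4 ship[0->1]=3 prod=2 -> inv=[3 3 9]
Step 2: demand=3,sold=3 ship[1->2]=3 ship[0->1]=3 prod=2 -> inv=[2 3 9]
Step 3: demand=3,sold=3 ship[1->2]=3 ship[0->1]=2 prod=2 -> inv=[2 2 9]
Step 4: demand=3,sold=3 ship[1->2]=2 ship[0->1]=2 prod=2 -> inv=[2 2 8]
Step 5: demand=3,sold=3 ship[1->2]=2 ship[0->1]=2 prod=2 -> inv=[2 2 7]
Step 6: demand=3,sold=3 ship[1->2]=2 ship[0->1]=2 prod=2 -> inv=[2 2 6]
Step 7: demand=3,sold=3 ship[1->2]=2 ship[0->1]=2 prod=2 -> inv=[2 2 5]
Step 8: demand=3,sold=3 ship[1->2]=2 ship[0->1]=2 prod=2 -> inv=[2 2 4]

2 2 4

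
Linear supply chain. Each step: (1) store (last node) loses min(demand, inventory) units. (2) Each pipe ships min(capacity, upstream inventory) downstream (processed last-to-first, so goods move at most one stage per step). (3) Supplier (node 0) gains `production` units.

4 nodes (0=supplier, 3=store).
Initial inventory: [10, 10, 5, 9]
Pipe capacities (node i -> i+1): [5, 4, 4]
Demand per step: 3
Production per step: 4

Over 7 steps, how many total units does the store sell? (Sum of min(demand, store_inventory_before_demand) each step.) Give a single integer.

Answer: 21

Derivation:
Step 1: sold=3 (running total=3) -> [9 11 5 10]
Step 2: sold=3 (running total=6) -> [8 12 5 11]
Step 3: sold=3 (running total=9) -> [7 13 5 12]
Step 4: sold=3 (running total=12) -> [6 14 5 13]
Step 5: sold=3 (running total=15) -> [5 15 5 14]
Step 6: sold=3 (running total=18) -> [4 16 5 15]
Step 7: sold=3 (running total=21) -> [4 16 5 16]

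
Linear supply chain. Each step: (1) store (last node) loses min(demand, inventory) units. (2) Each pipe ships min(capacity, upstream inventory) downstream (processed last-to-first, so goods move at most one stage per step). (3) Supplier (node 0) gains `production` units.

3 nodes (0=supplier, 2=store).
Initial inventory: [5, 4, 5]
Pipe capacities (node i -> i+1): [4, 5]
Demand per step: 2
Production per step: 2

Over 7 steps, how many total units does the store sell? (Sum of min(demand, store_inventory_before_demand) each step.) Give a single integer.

Step 1: sold=2 (running total=2) -> [3 4 7]
Step 2: sold=2 (running total=4) -> [2 3 9]
Step 3: sold=2 (running total=6) -> [2 2 10]
Step 4: sold=2 (running total=8) -> [2 2 10]
Step 5: sold=2 (running total=10) -> [2 2 10]
Step 6: sold=2 (running total=12) -> [2 2 10]
Step 7: sold=2 (running total=14) -> [2 2 10]

Answer: 14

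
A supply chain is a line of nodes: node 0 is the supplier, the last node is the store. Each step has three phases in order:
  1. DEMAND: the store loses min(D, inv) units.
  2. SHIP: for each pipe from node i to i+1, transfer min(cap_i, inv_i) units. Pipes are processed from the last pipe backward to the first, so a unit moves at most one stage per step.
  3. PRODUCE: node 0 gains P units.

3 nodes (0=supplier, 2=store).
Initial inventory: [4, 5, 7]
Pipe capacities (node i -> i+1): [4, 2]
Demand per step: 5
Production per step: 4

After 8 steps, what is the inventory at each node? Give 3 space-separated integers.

Step 1: demand=5,sold=5 ship[1->2]=2 ship[0->1]=4 prod=4 -> inv=[4 7 4]
Step 2: demand=5,sold=4 ship[1->2]=2 ship[0->1]=4 prod=4 -> inv=[4 9 2]
Step 3: demand=5,sold=2 ship[1->2]=2 ship[0->1]=4 prod=4 -> inv=[4 11 2]
Step 4: demand=5,sold=2 ship[1->2]=2 ship[0->1]=4 prod=4 -> inv=[4 13 2]
Step 5: demand=5,sold=2 ship[1->2]=2 ship[0->1]=4 prod=4 -> inv=[4 15 2]
Step 6: demand=5,sold=2 ship[1->2]=2 ship[0->1]=4 prod=4 -> inv=[4 17 2]
Step 7: demand=5,sold=2 ship[1->2]=2 ship[0->1]=4 prod=4 -> inv=[4 19 2]
Step 8: demand=5,sold=2 ship[1->2]=2 ship[0->1]=4 prod=4 -> inv=[4 21 2]

4 21 2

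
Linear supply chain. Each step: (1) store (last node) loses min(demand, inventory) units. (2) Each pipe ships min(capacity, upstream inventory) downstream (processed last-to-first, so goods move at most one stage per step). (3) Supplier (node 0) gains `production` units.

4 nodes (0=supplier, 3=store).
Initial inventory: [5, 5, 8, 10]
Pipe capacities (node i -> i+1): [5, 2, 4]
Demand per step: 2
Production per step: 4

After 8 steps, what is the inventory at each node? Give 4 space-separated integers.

Step 1: demand=2,sold=2 ship[2->3]=4 ship[1->2]=2 ship[0->1]=5 prod=4 -> inv=[4 8 6 12]
Step 2: demand=2,sold=2 ship[2->3]=4 ship[1->2]=2 ship[0->1]=4 prod=4 -> inv=[4 10 4 14]
Step 3: demand=2,sold=2 ship[2->3]=4 ship[1->2]=2 ship[0->1]=4 prod=4 -> inv=[4 12 2 16]
Step 4: demand=2,sold=2 ship[2->3]=2 ship[1->2]=2 ship[0->1]=4 prod=4 -> inv=[4 14 2 16]
Step 5: demand=2,sold=2 ship[2->3]=2 ship[1->2]=2 ship[0->1]=4 prod=4 -> inv=[4 16 2 16]
Step 6: demand=2,sold=2 ship[2->3]=2 ship[1->2]=2 ship[0->1]=4 prod=4 -> inv=[4 18 2 16]
Step 7: demand=2,sold=2 ship[2->3]=2 ship[1->2]=2 ship[0->1]=4 prod=4 -> inv=[4 20 2 16]
Step 8: demand=2,sold=2 ship[2->3]=2 ship[1->2]=2 ship[0->1]=4 prod=4 -> inv=[4 22 2 16]

4 22 2 16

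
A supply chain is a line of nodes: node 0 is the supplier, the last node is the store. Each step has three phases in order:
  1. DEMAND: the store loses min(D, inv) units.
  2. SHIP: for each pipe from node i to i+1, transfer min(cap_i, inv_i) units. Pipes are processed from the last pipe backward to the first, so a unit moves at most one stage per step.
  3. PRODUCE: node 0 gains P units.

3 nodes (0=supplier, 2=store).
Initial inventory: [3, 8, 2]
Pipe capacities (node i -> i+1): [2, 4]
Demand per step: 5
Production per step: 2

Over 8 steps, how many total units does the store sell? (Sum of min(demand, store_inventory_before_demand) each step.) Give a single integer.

Step 1: sold=2 (running total=2) -> [3 6 4]
Step 2: sold=4 (running total=6) -> [3 4 4]
Step 3: sold=4 (running total=10) -> [3 2 4]
Step 4: sold=4 (running total=14) -> [3 2 2]
Step 5: sold=2 (running total=16) -> [3 2 2]
Step 6: sold=2 (running total=18) -> [3 2 2]
Step 7: sold=2 (running total=20) -> [3 2 2]
Step 8: sold=2 (running total=22) -> [3 2 2]

Answer: 22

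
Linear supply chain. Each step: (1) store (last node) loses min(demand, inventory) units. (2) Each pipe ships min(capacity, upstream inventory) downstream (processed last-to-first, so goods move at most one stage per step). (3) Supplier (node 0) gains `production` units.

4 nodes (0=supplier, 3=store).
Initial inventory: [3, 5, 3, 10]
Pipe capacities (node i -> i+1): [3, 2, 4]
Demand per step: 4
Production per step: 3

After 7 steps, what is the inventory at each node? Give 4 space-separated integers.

Step 1: demand=4,sold=4 ship[2->3]=3 ship[1->2]=2 ship[0->1]=3 prod=3 -> inv=[3 6 2 9]
Step 2: demand=4,sold=4 ship[2->3]=2 ship[1->2]=2 ship[0->1]=3 prod=3 -> inv=[3 7 2 7]
Step 3: demand=4,sold=4 ship[2->3]=2 ship[1->2]=2 ship[0->1]=3 prod=3 -> inv=[3 8 2 5]
Step 4: demand=4,sold=4 ship[2->3]=2 ship[1->2]=2 ship[0->1]=3 prod=3 -> inv=[3 9 2 3]
Step 5: demand=4,sold=3 ship[2->3]=2 ship[1->2]=2 ship[0->1]=3 prod=3 -> inv=[3 10 2 2]
Step 6: demand=4,sold=2 ship[2->3]=2 ship[1->2]=2 ship[0->1]=3 prod=3 -> inv=[3 11 2 2]
Step 7: demand=4,sold=2 ship[2->3]=2 ship[1->2]=2 ship[0->1]=3 prod=3 -> inv=[3 12 2 2]

3 12 2 2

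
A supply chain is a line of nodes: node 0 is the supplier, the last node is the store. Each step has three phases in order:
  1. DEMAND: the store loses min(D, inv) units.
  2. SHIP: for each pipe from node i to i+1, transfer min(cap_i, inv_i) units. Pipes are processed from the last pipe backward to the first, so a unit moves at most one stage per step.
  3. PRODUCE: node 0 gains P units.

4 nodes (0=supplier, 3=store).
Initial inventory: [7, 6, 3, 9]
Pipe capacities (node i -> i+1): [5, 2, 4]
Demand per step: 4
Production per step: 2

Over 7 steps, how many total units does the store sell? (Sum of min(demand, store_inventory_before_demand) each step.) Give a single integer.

Answer: 22

Derivation:
Step 1: sold=4 (running total=4) -> [4 9 2 8]
Step 2: sold=4 (running total=8) -> [2 11 2 6]
Step 3: sold=4 (running total=12) -> [2 11 2 4]
Step 4: sold=4 (running total=16) -> [2 11 2 2]
Step 5: sold=2 (running total=18) -> [2 11 2 2]
Step 6: sold=2 (running total=20) -> [2 11 2 2]
Step 7: sold=2 (running total=22) -> [2 11 2 2]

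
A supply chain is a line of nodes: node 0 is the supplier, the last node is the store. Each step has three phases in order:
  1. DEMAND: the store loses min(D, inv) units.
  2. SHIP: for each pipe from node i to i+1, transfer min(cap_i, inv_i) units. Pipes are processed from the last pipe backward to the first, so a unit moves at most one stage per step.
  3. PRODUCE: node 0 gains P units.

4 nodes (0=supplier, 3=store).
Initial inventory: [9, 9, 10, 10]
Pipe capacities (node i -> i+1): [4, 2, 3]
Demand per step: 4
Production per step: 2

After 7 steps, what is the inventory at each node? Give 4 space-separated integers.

Step 1: demand=4,sold=4 ship[2->3]=3 ship[1->2]=2 ship[0->1]=4 prod=2 -> inv=[7 11 9 9]
Step 2: demand=4,sold=4 ship[2->3]=3 ship[1->2]=2 ship[0->1]=4 prod=2 -> inv=[5 13 8 8]
Step 3: demand=4,sold=4 ship[2->3]=3 ship[1->2]=2 ship[0->1]=4 prod=2 -> inv=[3 15 7 7]
Step 4: demand=4,sold=4 ship[2->3]=3 ship[1->2]=2 ship[0->1]=3 prod=2 -> inv=[2 16 6 6]
Step 5: demand=4,sold=4 ship[2->3]=3 ship[1->2]=2 ship[0->1]=2 prod=2 -> inv=[2 16 5 5]
Step 6: demand=4,sold=4 ship[2->3]=3 ship[1->2]=2 ship[0->1]=2 prod=2 -> inv=[2 16 4 4]
Step 7: demand=4,sold=4 ship[2->3]=3 ship[1->2]=2 ship[0->1]=2 prod=2 -> inv=[2 16 3 3]

2 16 3 3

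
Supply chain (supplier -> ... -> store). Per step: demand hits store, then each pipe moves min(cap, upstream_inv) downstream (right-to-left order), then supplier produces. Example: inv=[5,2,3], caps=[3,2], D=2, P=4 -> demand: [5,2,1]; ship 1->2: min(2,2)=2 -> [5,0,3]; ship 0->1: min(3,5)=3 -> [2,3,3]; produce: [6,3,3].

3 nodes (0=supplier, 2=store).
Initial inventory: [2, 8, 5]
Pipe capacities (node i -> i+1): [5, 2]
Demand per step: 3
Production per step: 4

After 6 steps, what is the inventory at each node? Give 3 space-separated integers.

Step 1: demand=3,sold=3 ship[1->2]=2 ship[0->1]=2 prod=4 -> inv=[4 8 4]
Step 2: demand=3,sold=3 ship[1->2]=2 ship[0->1]=4 prod=4 -> inv=[4 10 3]
Step 3: demand=3,sold=3 ship[1->2]=2 ship[0->1]=4 prod=4 -> inv=[4 12 2]
Step 4: demand=3,sold=2 ship[1->2]=2 ship[0->1]=4 prod=4 -> inv=[4 14 2]
Step 5: demand=3,sold=2 ship[1->2]=2 ship[0->1]=4 prod=4 -> inv=[4 16 2]
Step 6: demand=3,sold=2 ship[1->2]=2 ship[0->1]=4 prod=4 -> inv=[4 18 2]

4 18 2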